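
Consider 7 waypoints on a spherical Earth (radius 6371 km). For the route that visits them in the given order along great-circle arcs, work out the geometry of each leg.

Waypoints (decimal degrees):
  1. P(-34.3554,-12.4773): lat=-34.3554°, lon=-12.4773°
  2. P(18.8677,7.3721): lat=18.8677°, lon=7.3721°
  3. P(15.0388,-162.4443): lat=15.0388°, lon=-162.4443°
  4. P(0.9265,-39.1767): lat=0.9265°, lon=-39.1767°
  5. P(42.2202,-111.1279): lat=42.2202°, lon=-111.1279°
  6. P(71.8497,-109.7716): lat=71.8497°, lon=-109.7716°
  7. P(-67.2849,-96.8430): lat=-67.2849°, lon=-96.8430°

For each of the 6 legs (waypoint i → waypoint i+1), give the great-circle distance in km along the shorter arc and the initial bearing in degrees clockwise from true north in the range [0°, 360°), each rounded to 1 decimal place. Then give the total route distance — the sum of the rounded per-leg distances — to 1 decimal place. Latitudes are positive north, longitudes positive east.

Leg 1: φ1=-0.5996148, φ2=0.3293035, Δφ=0.9289183, Δλ=0.3464374 rad; a=sin²(Δφ/2)+cosφ1·cosφ2·sin²(Δλ/2)=0.2238556562; c=2·atan2(√a, √(1-a))=0.985689205; dist=6371·c=6279.826 ≈ 6279.8 km; running total=6279.8 km
Leg 1 bearing: y=sinΔλ·cosφ2=0.32130430, x=cosφ1·sinφ2-sinφ1·cosφ2·cosΔλ=0.76924687; θ=atan2(y, x)=22.6697° ≈ 22.7°
Leg 2: φ1=0.3293035, φ2=0.2624766, Δφ=-0.0668269, Δλ=-2.9638553 rad; a=sin²(Δφ/2)+cosφ1·cosφ2·sin²(Δλ/2)=0.9077761564; c=2·atan2(√a, √(1-a))=2.524479311; dist=6371·c=16083.458 ≈ 16083.5 km; running total=22363.3 km
Leg 2 bearing: y=sinΔλ·cosφ2=-0.17074758, x=cosφ1·sinφ2-sinφ1·cosφ2·cosΔλ=0.55291924; θ=atan2(y, x)=-17.1613° <0 so +360° → 342.8387° ≈ 342.8°
Leg 3: φ1=0.2624766, φ2=0.0161705, Δφ=-0.2463061, Δλ=2.1514255 rad; a=sin²(Δφ/2)+cosφ1·cosφ2·sin²(Δλ/2)=0.7627487773; c=2·atan2(√a, √(1-a))=2.124096146; dist=6371·c=13532.617 ≈ 13532.6 km; running total=35895.9 km
Leg 3 bearing: y=sinΔλ·cosφ2=0.83600838, x=cosφ1·sinφ2-sinφ1·cosφ2·cosΔλ=0.15793135; θ=atan2(y, x)=79.3023° ≈ 79.3°
Leg 4: φ1=0.0161705, φ2=0.7368815, Δφ=0.7207110, Δλ=-1.2557853 rad; a=sin²(Δφ/2)+cosφ1·cosφ2·sin²(Δλ/2)=0.3798581954; c=2·atan2(√a, √(1-a))=1.328138317; dist=6371·c=8461.569 ≈ 8461.6 km; running total=44357.5 km
Leg 4 bearing: y=sinΔλ·cosφ2=-0.70412660, x=cosφ1·sinφ2-sinφ1·cosφ2·cosΔλ=0.66818375; θ=atan2(y, x)=-46.5003° <0 so +360° → 313.4997° ≈ 313.5°
Leg 5: φ1=0.7368815, φ2=1.2540138, Δφ=0.5171323, Δλ=0.0236719 rad; a=sin²(Δφ/2)+cosφ1·cosφ2·sin²(Δλ/2)=0.0654120678; c=2·atan2(√a, √(1-a))=0.517263049; dist=6371·c=3295.483 ≈ 3295.5 km; running total=47653.0 km
Leg 5 bearing: y=sinΔλ·cosφ2=0.00737336, x=cosφ1·sinφ2-sinφ1·cosφ2·cosΔλ=0.49444813; θ=atan2(y, x)=0.8543° ≈ 0.9°
Leg 6: φ1=1.2540138, φ2=-1.1743430, Δφ=-2.4283569, Δλ=0.2256466 rad; a=sin²(Δφ/2)+cosφ1·cosφ2·sin²(Δλ/2)=0.8796490523; c=2·atan2(√a, √(1-a))=2.433030156; dist=6371·c=15500.835 ≈ 15500.8 km; running total=63153.8 km
Leg 6 bearing: y=sinΔλ·cosφ2=0.08639572, x=cosφ1·sinφ2-sinφ1·cosφ2·cosΔλ=-0.64498230; θ=atan2(y, x)=172.3706° ≈ 172.4°

Leg 1: dist=6279.8 km, bearing=22.7°
Leg 2: dist=16083.5 km, bearing=342.8°
Leg 3: dist=13532.6 km, bearing=79.3°
Leg 4: dist=8461.6 km, bearing=313.5°
Leg 5: dist=3295.5 km, bearing=0.9°
Leg 6: dist=15500.8 km, bearing=172.4°
Total: 63153.8 km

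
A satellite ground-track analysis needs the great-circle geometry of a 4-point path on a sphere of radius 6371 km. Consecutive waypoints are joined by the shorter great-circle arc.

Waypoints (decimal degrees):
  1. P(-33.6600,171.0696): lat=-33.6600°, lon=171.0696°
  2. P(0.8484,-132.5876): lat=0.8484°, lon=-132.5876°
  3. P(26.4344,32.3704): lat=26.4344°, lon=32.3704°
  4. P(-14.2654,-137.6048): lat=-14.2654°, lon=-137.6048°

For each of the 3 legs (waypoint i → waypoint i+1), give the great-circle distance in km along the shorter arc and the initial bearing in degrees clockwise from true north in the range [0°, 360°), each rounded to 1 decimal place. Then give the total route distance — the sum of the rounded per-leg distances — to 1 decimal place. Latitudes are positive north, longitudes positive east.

Leg 1: φ1=-0.5874778, φ2=0.0148074, Δφ=0.6022852, Δλ=-5.2998179 rad; a=sin²(Δφ/2)+cosφ1·cosφ2·sin²(Δλ/2)=0.2734774722; c=2·atan2(√a, √(1-a))=1.100618239; dist=6371·c=7012.039 ≈ 7012.0 km; running total=7012.0 km
Leg 1 bearing: y=sinΔλ·cosφ2=0.83227711, x=cosφ1·sinφ2-sinφ1·cosφ2·cosΔλ=0.31947612; θ=atan2(y, x)=69.0003° ≈ 69.0°
Leg 2: φ1=0.0148074, φ2=0.4613673, Δφ=0.4465599, Δλ=2.8790602 rad; a=sin²(Δφ/2)+cosφ1·cosφ2·sin²(Δλ/2)=0.9290382925; c=2·atan2(√a, √(1-a))=2.602308658; dist=6371·c=16579.308 ≈ 16579.3 km; running total=23591.3 km
Leg 2 bearing: y=sinΔλ·cosφ2=0.23239209, x=cosφ1·sinφ2-sinφ1·cosφ2·cosΔλ=0.45792848; θ=atan2(y, x)=26.9071° ≈ 26.9°
Leg 3: φ1=0.4613673, φ2=-0.2489782, Δφ=-0.7103455, Δλ=-2.9666269 rad; a=sin²(Δφ/2)+cosφ1·cosφ2·sin²(Δλ/2)=0.9821402210; c=2·atan2(√a, √(1-a))=2.873509626; dist=6371·c=18307.130 ≈ 18307.1 km; running total=41898.4 km
Leg 3 bearing: y=sinΔλ·cosφ2=-0.16870679, x=cosφ1·sinφ2-sinφ1·cosφ2·cosΔλ=0.20420883; θ=atan2(y, x)=-39.5618° <0 so +360° → 320.4382° ≈ 320.4°

Leg 1: dist=7012.0 km, bearing=69.0°
Leg 2: dist=16579.3 km, bearing=26.9°
Leg 3: dist=18307.1 km, bearing=320.4°
Total: 41898.4 km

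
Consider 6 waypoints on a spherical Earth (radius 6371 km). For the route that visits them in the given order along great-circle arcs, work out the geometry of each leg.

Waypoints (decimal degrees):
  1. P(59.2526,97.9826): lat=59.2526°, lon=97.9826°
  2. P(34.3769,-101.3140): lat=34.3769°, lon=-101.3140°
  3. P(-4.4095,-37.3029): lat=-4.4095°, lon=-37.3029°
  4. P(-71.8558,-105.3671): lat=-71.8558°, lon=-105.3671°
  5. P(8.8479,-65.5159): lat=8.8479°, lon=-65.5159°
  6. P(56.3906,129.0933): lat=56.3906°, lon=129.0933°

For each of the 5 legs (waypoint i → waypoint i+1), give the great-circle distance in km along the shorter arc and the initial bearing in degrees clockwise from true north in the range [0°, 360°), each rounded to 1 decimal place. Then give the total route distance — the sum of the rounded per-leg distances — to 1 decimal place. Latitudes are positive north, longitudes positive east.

Leg 1: dist=9452.5 km, bearing=15.9°
Leg 2: dist=7951.3 km, bearing=109.1°
Leg 3: dist=8795.8 km, bearing=197.1°
Leg 4: dist=9433.0 km, bearing=39.5°
Leg 5: dist=12637.4 km, bearing=351.2°
Total: 48270.0 km

Leg 1: φ1=1.0341530, φ2=0.5999901, Δφ=-0.4341629, Δλ=-3.4783819 rad; a=sin²(Δφ/2)+cosφ1·cosφ2·sin²(Δλ/2)=0.4564951049; c=2·atan2(√a, √(1-a))=1.483676373; dist=6371·c=9452.502 ≈ 9452.5 km; running total=9452.5 km
Leg 1 bearing: y=sinΔλ·cosφ2=0.27274092, x=cosφ1·sinφ2-sinφ1·cosφ2·cosΔλ=0.95814492; θ=atan2(y, x)=15.8893° ≈ 15.9°
Leg 2: φ1=0.5999901, φ2=-0.0769603, Δφ=-0.6769504, Δλ=1.1172045 rad; a=sin²(Δφ/2)+cosφ1·cosφ2·sin²(Δλ/2)=0.3414099988; c=2·atan2(√a, √(1-a))=1.248041859; dist=6371·c=7951.275 ≈ 7951.3 km; running total=17403.8 km
Leg 2 bearing: y=sinΔλ·cosφ2=0.89621829, x=cosφ1·sinφ2-sinφ1·cosφ2·cosΔλ=-0.31014452; θ=atan2(y, x)=109.0886° ≈ 109.1°
Leg 3: φ1=-0.0769603, φ2=-1.2541203, Δφ=-1.1771600, Δλ=-1.1879444 rad; a=sin²(Δφ/2)+cosφ1·cosφ2·sin²(Δλ/2)=0.4054752612; c=2·atan2(√a, √(1-a))=1.380602248; dist=6371·c=8795.817 ≈ 8795.8 km; running total=26199.6 km
Leg 3 bearing: y=sinΔλ·cosφ2=-0.28886448, x=cosφ1·sinφ2-sinφ1·cosφ2·cosΔλ=-0.93851884; θ=atan2(y, x)=-162.8923° <0 so +360° → 197.1077° ≈ 197.1°
Leg 4: φ1=-1.2541203, φ2=0.1544250, Δφ=1.4085453, Δλ=0.6955347 rad; a=sin²(Δφ/2)+cosφ1·cosφ2·sin²(Δλ/2)=0.4549680334; c=2·atan2(√a, √(1-a))=1.480610188; dist=6371·c=9432.968 ≈ 9433.0 km; running total=35632.6 km
Leg 4 bearing: y=sinΔλ·cosφ2=0.63317060, x=cosφ1·sinφ2-sinφ1·cosφ2·cosΔλ=0.76875449; θ=atan2(y, x)=39.4760° ≈ 39.5°
Leg 5: φ1=0.1544250, φ2=0.9842016, Δφ=0.8297767, Δλ=3.3965713 rad; a=sin²(Δφ/2)+cosφ1·cosφ2·sin²(Δλ/2)=0.7005793366; c=2·atan2(√a, √(1-a))=1.983577738; dist=6371·c=12637.374 ≈ 12637.4 km; running total=48270.0 km
Leg 5 bearing: y=sinΔλ·cosφ2=-0.13961350, x=cosφ1·sinφ2-sinφ1·cosφ2·cosΔλ=0.90530646; θ=atan2(y, x)=-8.7669° <0 so +360° → 351.2331° ≈ 351.2°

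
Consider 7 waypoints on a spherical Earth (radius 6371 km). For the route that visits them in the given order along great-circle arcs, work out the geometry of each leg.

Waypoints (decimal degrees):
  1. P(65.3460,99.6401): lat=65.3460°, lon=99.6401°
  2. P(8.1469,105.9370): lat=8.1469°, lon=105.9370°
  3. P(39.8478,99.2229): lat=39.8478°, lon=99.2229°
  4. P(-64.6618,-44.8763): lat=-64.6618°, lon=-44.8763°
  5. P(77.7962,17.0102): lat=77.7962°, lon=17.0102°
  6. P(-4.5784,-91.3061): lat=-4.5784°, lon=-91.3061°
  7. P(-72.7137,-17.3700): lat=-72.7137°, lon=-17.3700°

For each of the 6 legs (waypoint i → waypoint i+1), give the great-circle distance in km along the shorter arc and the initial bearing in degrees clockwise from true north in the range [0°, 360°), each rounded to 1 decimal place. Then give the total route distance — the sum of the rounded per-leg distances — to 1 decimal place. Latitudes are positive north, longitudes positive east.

Leg 1: dist=6379.1 km, bearing=172.6°
Leg 2: dist=3587.7 km, bearing=350.3°
Leg 3: dist=16423.4 km, bearing=208.0°
Leg 4: dist=16370.0 km, bearing=20.1°
Leg 5: dist=10929.7 km, bearing=287.0°
Leg 6: dist=8995.5 km, bearing=163.2°
Total: 62685.4 km

Leg 1: φ1=1.1405029, φ2=0.1421902, Δφ=-0.9983126, Δλ=0.1099016 rad; a=sin²(Δφ/2)+cosφ1·cosφ2·sin²(Δλ/2)=0.2303849122; c=2·atan2(√a, √(1-a))=1.001273594; dist=6371·c=6379.114 ≈ 6379.1 km; running total=6379.1 km
Leg 1 bearing: y=sinΔλ·cosφ2=0.10857364, x=cosφ1·sinφ2-sinφ1·cosφ2·cosΔλ=-0.83513028; θ=atan2(y, x)=172.5926° ≈ 172.6°
Leg 2: φ1=0.1421902, φ2=0.6954753, Δφ=0.5532851, Δλ=-0.1171832 rad; a=sin²(Δφ/2)+cosφ1·cosφ2·sin²(Δλ/2)=0.0772046512; c=2·atan2(√a, √(1-a))=0.563125604; dist=6371·c=3587.673 ≈ 3587.7 km; running total=9966.8 km
Leg 2 bearing: y=sinΔλ·cosφ2=-0.08976151, x=cosφ1·sinφ2-sinφ1·cosφ2·cosΔλ=0.52623117; θ=atan2(y, x)=-9.6800° <0 so +360° → 350.3200° ≈ 350.3°
Leg 3: φ1=0.6954753, φ2=-1.1285613, Δφ=-1.8240366, Δλ=-2.5150055 rad; a=sin²(Δφ/2)+cosφ1·cosφ2·sin²(Δλ/2)=0.9226291704; c=2·atan2(√a, √(1-a))=2.577844769; dist=6371·c=16423.449 ≈ 16423.4 km; running total=26390.2 km
Leg 3 bearing: y=sinΔλ·cosφ2=-0.25094907, x=cosφ1·sinφ2-sinφ1·cosφ2·cosΔλ=-0.47176573; θ=atan2(y, x)=-151.9899° <0 so +360° → 208.0101° ≈ 208.0°
Leg 4: φ1=-1.1285613, φ2=1.3577998, Δφ=2.4863611, Δλ=1.0801232 rad; a=sin²(Δφ/2)+cosφ1·cosφ2·sin²(Δλ/2)=0.9203718693; c=2·atan2(√a, √(1-a))=2.569451735; dist=6371·c=16369.977 ≈ 16370.0 km; running total=42760.2 km
Leg 4 bearing: y=sinΔλ·cosφ2=0.18644900, x=cosφ1·sinφ2-sinφ1·cosφ2·cosΔλ=0.50831756; θ=atan2(y, x)=20.1429° ≈ 20.1°
Leg 5: φ1=1.3577998, φ2=-0.0799082, Δφ=-1.4377080, Δλ=-1.8904761 rad; a=sin²(Δφ/2)+cosφ1·cosφ2·sin²(Δλ/2)=0.5721195737; c=2·atan2(√a, √(1-a))=1.715540363; dist=6371·c=10929.708 ≈ 10929.7 km; running total=53689.9 km
Leg 5 bearing: y=sinΔλ·cosφ2=-0.94630682, x=cosφ1·sinφ2-sinφ1·cosφ2·cosΔλ=0.28930688; θ=atan2(y, x)=-73.0005° <0 so +360° → 286.9995° ≈ 287.0°
Leg 6: φ1=-0.0799082, φ2=-1.2690935, Δφ=-1.1891853, Δλ=1.2904284 rad; a=sin²(Δφ/2)+cosφ1·cosφ2·sin²(Δλ/2)=0.4209107432; c=2·atan2(√a, √(1-a))=1.411950658; dist=6371·c=8995.538 ≈ 8995.5 km; running total=62685.4 km
Leg 6 bearing: y=sinΔλ·cosφ2=0.28554410, x=cosφ1·sinφ2-sinφ1·cosφ2·cosΔλ=-0.94522173; θ=atan2(y, x)=163.1908° ≈ 163.2°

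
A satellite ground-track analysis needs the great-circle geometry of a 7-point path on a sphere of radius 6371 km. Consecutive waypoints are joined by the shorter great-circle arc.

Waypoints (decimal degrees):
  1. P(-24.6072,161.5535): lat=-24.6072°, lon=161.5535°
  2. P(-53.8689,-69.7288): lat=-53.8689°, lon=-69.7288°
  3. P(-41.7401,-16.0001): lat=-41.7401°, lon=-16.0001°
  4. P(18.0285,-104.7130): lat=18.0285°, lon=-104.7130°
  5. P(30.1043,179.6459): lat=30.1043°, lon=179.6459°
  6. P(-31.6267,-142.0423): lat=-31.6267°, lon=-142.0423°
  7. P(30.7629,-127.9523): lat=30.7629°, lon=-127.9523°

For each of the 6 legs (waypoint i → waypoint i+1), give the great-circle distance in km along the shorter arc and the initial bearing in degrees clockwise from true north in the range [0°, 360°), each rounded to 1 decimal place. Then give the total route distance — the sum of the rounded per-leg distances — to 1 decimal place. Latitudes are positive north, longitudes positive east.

Leg 1: φ1=-0.4294767, φ2=-0.9401897, Δφ=-0.5107130, Δλ=-4.0366376 rad; a=sin²(Δφ/2)+cosφ1·cosφ2·sin²(Δλ/2)=0.4995017879; c=2·atan2(√a, √(1-a))=1.569799902; dist=6371·c=10001.195 ≈ 10001.2 km; running total=10001.2 km
Leg 1 bearing: y=sinΔλ·cosφ2=0.46005505, x=cosφ1·sinφ2-sinφ1·cosφ2·cosΔλ=-0.88788983; θ=atan2(y, x)=152.6093° ≈ 152.6°
Leg 2: φ1=-0.9401897, φ2=-0.7285022, Δφ=0.2116875, Δλ=0.9377427 rad; a=sin²(Δφ/2)+cosφ1·cosφ2·sin²(Δλ/2)=0.1010007796; c=2·atan2(√a, √(1-a))=0.646829661; dist=6371·c=4120.952 ≈ 4121.0 km; running total=14122.2 km
Leg 2 bearing: y=sinΔλ·cosφ2=0.60158265, x=cosφ1·sinφ2-sinφ1·cosφ2·cosΔλ=-0.03601108; θ=atan2(y, x)=93.4257° ≈ 93.4°
Leg 3: φ1=-0.7285022, φ2=0.3146567, Δφ=1.0431589, Δλ=-1.5483322 rad; a=sin²(Δφ/2)+cosφ1·cosφ2·sin²(Δλ/2)=0.5950530181; c=2·atan2(√a, √(1-a))=1.762066478; dist=6371·c=11226.126 ≈ 11226.1 km; running total=25348.3 km
Leg 3 bearing: y=sinΔλ·cosφ2=-0.95066277, x=cosφ1·sinφ2-sinφ1·cosφ2·cosΔλ=0.24515301; θ=atan2(y, x)=-75.5398° <0 so +360° → 284.4602° ≈ 284.5°
Leg 4: φ1=0.3146567, φ2=0.5254192, Δφ=0.2107625, Δλ=4.9629991 rad; a=sin²(Δφ/2)+cosφ1·cosφ2·sin²(Δλ/2)=0.3203784726; c=2·atan2(√a, √(1-a))=1.203339650; dist=6371·c=7666.477 ≈ 7666.5 km; running total=33014.8 km
Leg 4 bearing: y=sinΔλ·cosφ2=-0.83808875, x=cosφ1·sinφ2-sinφ1·cosφ2·cosΔλ=0.41055044; θ=atan2(y, x)=-63.9014° <0 so +360° → 296.0986° ≈ 296.1°
Leg 5: φ1=0.5254192, φ2=-0.5519900, Δφ=-1.0774092, Δλ=-5.6145183 rad; a=sin²(Δφ/2)+cosφ1·cosφ2·sin²(Δλ/2)=0.3425111660; c=2·atan2(√a, √(1-a))=1.250363202; dist=6371·c=7966.064 ≈ 7966.1 km; running total=40980.9 km
Leg 5 bearing: y=sinΔλ·cosφ2=0.52786871, x=cosφ1·sinφ2-sinφ1·cosφ2·cosΔλ=-0.78876086; θ=atan2(y, x)=146.2081° ≈ 146.2°
Leg 6: φ1=-0.5519900, φ2=0.5369139, Δφ=1.0889039, Δλ=0.2459169 rad; a=sin²(Δφ/2)+cosφ1·cosφ2·sin²(Δλ/2)=0.2792779032; c=2·atan2(√a, √(1-a))=1.113588781; dist=6371·c=7094.674 ≈ 7094.7 km; running total=48075.6 km
Leg 6 bearing: y=sinΔλ·cosφ2=0.20919079, x=cosφ1·sinφ2-sinφ1·cosφ2·cosΔλ=0.87256303; θ=atan2(y, x)=13.4818° ≈ 13.5°

Leg 1: dist=10001.2 km, bearing=152.6°
Leg 2: dist=4121.0 km, bearing=93.4°
Leg 3: dist=11226.1 km, bearing=284.5°
Leg 4: dist=7666.5 km, bearing=296.1°
Leg 5: dist=7966.1 km, bearing=146.2°
Leg 6: dist=7094.7 km, bearing=13.5°
Total: 48075.6 km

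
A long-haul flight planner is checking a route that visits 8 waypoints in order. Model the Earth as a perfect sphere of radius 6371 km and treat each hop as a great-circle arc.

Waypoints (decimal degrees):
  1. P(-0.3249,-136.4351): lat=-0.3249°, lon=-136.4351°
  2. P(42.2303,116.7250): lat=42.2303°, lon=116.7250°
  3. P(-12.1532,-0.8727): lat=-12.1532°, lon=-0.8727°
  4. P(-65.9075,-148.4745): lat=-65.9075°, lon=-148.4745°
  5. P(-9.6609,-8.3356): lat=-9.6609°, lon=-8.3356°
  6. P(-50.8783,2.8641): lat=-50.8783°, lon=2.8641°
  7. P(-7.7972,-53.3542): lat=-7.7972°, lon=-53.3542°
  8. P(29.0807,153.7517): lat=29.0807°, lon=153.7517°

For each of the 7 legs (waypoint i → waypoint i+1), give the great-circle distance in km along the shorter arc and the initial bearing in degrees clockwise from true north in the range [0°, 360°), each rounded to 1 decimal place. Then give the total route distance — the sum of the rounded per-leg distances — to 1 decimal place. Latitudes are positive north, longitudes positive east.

Leg 1: dist=11409.7 km, bearing=313.4°
Leg 2: dist=13174.2 km, bearing=279.7°
Leg 3: dist=10933.1 km, bearing=192.8°
Leg 4: dist=11003.6 km, bearing=140.2°
Leg 5: dist=4696.6 km, bearing=169.5°
Leg 6: dist=7013.5 km, bearing=292.5°
Leg 7: dist=16322.6 km, bearing=313.4°
Total: 74553.3 km

Leg 1: φ1=-0.0056706, φ2=0.7370578, Δφ=0.7427284, Δλ=4.4184773 rad; a=sin²(Δφ/2)+cosφ1·cosφ2·sin²(Δλ/2)=0.6091573769; c=2·atan2(√a, √(1-a))=1.790883561; dist=6371·c=11409.719 ≈ 11409.7 km; running total=11409.7 km
Leg 1 bearing: y=sinΔλ·cosφ2=-0.70869731, x=cosφ1·sinφ2-sinφ1·cosφ2·cosΔλ=0.67088508; θ=atan2(y, x)=-46.5700° <0 so +360° → 313.4300° ≈ 313.4°
Leg 2: φ1=0.7370578, φ2=-0.2121134, Δφ=-0.9491711, Δλ=-2.0524671 rad; a=sin²(Δφ/2)+cosφ1·cosφ2·sin²(Δλ/2)=0.7384152459; c=2·atan2(√a, √(1-a))=2.067841667; dist=6371·c=13174.219 ≈ 13174.2 km; running total=24583.9 km
Leg 2 bearing: y=sinΔλ·cosφ2=-0.86636033, x=cosφ1·sinφ2-sinφ1·cosφ2·cosΔλ=0.14850073; θ=atan2(y, x)=-80.2736° <0 so +360° → 279.7264° ≈ 279.7°
Leg 3: φ1=-0.2121134, φ2=-1.1503029, Δφ=-0.9381895, Δλ=-2.5761374 rad; a=sin²(Δφ/2)+cosφ1·cosφ2·sin²(Δλ/2)=0.5723795923; c=2·atan2(√a, √(1-a))=1.716065916; dist=6371·c=10933.056 ≈ 10933.1 km; running total=35517.0 km
Leg 3 bearing: y=sinΔλ·cosφ2=-0.21871955, x=cosφ1·sinφ2-sinφ1·cosφ2·cosΔλ=-0.96499043; θ=atan2(y, x)=-167.2294° <0 so +360° → 192.7706° ≈ 192.8°
Leg 4: φ1=-1.1503029, φ2=-0.1686145, Δφ=0.9816884, Δλ=2.4458852 rad; a=sin²(Δφ/2)+cosφ1·cosφ2·sin²(Δλ/2)=0.5778507047; c=2·atan2(√a, √(1-a))=1.727133810; dist=6371·c=11003.570 ≈ 11003.6 km; running total=46520.6 km
Leg 4 bearing: y=sinΔλ·cosφ2=0.63183912, x=cosφ1·sinφ2-sinφ1·cosφ2·cosΔλ=-0.75929994; θ=atan2(y, x)=140.2350° ≈ 140.2°
Leg 5: φ1=-0.1686145, φ2=-0.8879939, Δφ=-0.7193793, Δλ=0.1954716 rad; a=sin²(Δφ/2)+cosφ1·cosφ2·sin²(Δλ/2)=0.1298154149; c=2·atan2(√a, √(1-a))=0.737176938; dist=6371·c=4696.554 ≈ 4696.6 km; running total=51217.2 km
Leg 5 bearing: y=sinΔλ·cosφ2=0.12255275, x=cosφ1·sinφ2-sinφ1·cosφ2·cosΔλ=-0.66093443; θ=atan2(y, x)=169.4953° ≈ 169.5°
Leg 6: φ1=-0.8879939, φ2=-0.1360868, Δφ=0.7519070, Δλ=-0.9811944 rad; a=sin²(Δφ/2)+cosφ1·cosφ2·sin²(Δλ/2)=0.2735769540; c=2·atan2(√a, √(1-a))=1.100841408; dist=6371·c=7013.461 ≈ 7013.5 km; running total=58230.7 km
Leg 6 bearing: y=sinΔλ·cosφ2=-0.82347757, x=cosφ1·sinφ2-sinφ1·cosφ2·cosΔλ=0.34178225; θ=atan2(y, x)=-67.4592° <0 so +360° → 292.5408° ≈ 292.5°
Leg 7: φ1=-0.1360868, φ2=0.5075540, Δφ=0.6436408, Δλ=3.6146799 rad; a=sin²(Δφ/2)+cosφ1·cosφ2·sin²(Δλ/2)=0.9183476378; c=2·atan2(√a, √(1-a))=2.562017272; dist=6371·c=16322.612 ≈ 16322.6 km; running total=74553.3 km
Leg 7 bearing: y=sinΔλ·cosφ2=-0.39819720, x=cosφ1·sinφ2-sinφ1·cosφ2·cosΔλ=0.37600532; θ=atan2(y, x)=-46.6419° <0 so +360° → 313.3581° ≈ 313.4°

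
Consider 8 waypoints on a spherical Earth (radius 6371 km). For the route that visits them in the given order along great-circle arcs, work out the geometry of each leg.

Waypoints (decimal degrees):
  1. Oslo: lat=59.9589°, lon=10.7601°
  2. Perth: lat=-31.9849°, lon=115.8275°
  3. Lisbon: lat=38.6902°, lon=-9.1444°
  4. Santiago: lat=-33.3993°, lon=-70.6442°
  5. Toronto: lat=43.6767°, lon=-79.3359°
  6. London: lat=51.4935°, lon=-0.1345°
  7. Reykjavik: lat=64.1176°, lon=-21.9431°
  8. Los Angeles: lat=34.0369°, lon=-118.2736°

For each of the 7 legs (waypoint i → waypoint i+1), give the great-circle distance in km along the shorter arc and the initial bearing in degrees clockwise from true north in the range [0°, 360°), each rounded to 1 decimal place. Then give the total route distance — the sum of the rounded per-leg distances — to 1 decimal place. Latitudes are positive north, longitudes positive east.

Leg 1: dist=13863.2 km, bearing=95.2°
Leg 2: dist=15042.7 km, bearing=294.6°
Leg 3: dist=10218.9 km, bearing=227.2°
Leg 4: dist=8615.7 km, bearing=353.6°
Leg 5: dist=5708.1 km, bearing=51.6°
Leg 6: dist=1888.8 km, bearing=326.3°
Leg 7: dist=6935.7 km, bearing=291.6°
Total: 62273.1 km

Leg 1: φ1=1.0464802, φ2=-0.5582418, Δφ=-1.6047220, Δλ=1.8337721 rad; a=sin²(Δφ/2)+cosφ1·cosφ2·sin²(Δλ/2)=0.7844610976; c=2·atan2(√a, √(1-a))=2.175991013; dist=6371·c=13863.239 ≈ 13863.2 km; running total=13863.2 km
Leg 1 bearing: y=sinΔλ·cosφ2=0.81902762, x=cosφ1·sinφ2-sinφ1·cosφ2·cosΔλ=-0.07430540; θ=atan2(y, x)=95.1839° ≈ 95.2°
Leg 2: φ1=-0.5582418, φ2=0.6752714, Δφ=1.2335132, Δλ=-2.1811711 rad; a=sin²(Δφ/2)+cosφ1·cosφ2·sin²(Δλ/2)=0.8552917235; c=2·atan2(√a, √(1-a))=2.361123405; dist=6371·c=15042.717 ≈ 15042.7 km; running total=28905.9 km
Leg 2 bearing: y=sinΔλ·cosφ2=-0.63959825, x=cosφ1·sinφ2-sinφ1·cosφ2·cosΔλ=0.29323241; θ=atan2(y, x)=-65.3703° <0 so +360° → 294.6297° ≈ 294.6°
Leg 3: φ1=0.6752714, φ2=-0.5829278, Δφ=-1.2581991, Δλ=-1.0733740 rad; a=sin²(Δφ/2)+cosφ1·cosφ2·sin²(Δλ/2)=0.5165843722; c=2·atan2(√a, √(1-a))=1.603971156; dist=6371·c=10218.900 ≈ 10218.9 km; running total=39124.8 km
Leg 3 bearing: y=sinΔλ·cosφ2=-0.73368311, x=cosφ1·sinφ2-sinφ1·cosφ2·cosΔλ=-0.67868176; θ=atan2(y, x)=-132.7699° <0 so +360° → 227.2301° ≈ 227.2°
Leg 4: φ1=-0.5829278, φ2=0.7623022, Δφ=1.3452300, Δλ=-0.1516988 rad; a=sin²(Δφ/2)+cosφ1·cosφ2·sin²(Δλ/2)=0.3916379216; c=2·atan2(√a, √(1-a))=1.352338710; dist=6371·c=8615.7499 ≈ 8615.7 km; running total=47740.5 km
Leg 4 bearing: y=sinΔλ·cosφ2=-0.10929552, x=cosφ1·sinφ2-sinφ1·cosφ2·cosΔλ=0.97009542; θ=atan2(y, x)=-6.4281° <0 so +360° → 353.5719° ≈ 353.6°
Leg 5: φ1=0.7623022, φ2=0.8987311, Δφ=0.1364289, Δλ=1.3823252 rad; a=sin²(Δφ/2)+cosφ1·cosφ2·sin²(Δλ/2)=0.1876111589; c=2·atan2(√a, √(1-a))=0.895949556; dist=6371·c=5708.095 ≈ 5708.1 km; running total=53448.6 km
Leg 5 bearing: y=sinΔλ·cosφ2=0.61157825, x=cosφ1·sinφ2-sinφ1·cosφ2·cosΔλ=0.48541209; θ=atan2(y, x)=51.5608° ≈ 51.6°
Leg 6: φ1=0.8987311, φ2=1.1190632, Δφ=0.2203321, Δλ=-0.3806319 rad; a=sin²(Δφ/2)+cosφ1·cosφ2·sin²(Δλ/2)=0.0218132574; c=2·atan2(√a, √(1-a))=0.296470808; dist=6371·c=1888.816 ≈ 1888.8 km; running total=55337.4 km
Leg 6 bearing: y=sinΔλ·cosφ2=-0.16217234, x=cosφ1·sinφ2-sinφ1·cosφ2·cosΔλ=0.24300183; θ=atan2(y, x)=-33.7180° <0 so +360° → 326.2820° ≈ 326.3°
Leg 7: φ1=1.1190632, φ2=0.5940560, Δφ=-0.5250073, Δλ=-1.6812844 rad; a=sin²(Δφ/2)+cosφ1·cosφ2·sin²(Δλ/2)=0.2681524743; c=2·atan2(√a, √(1-a))=1.088635147; dist=6371·c=6935.695 ≈ 6935.7 km; running total=62273.1 km
Leg 7 bearing: y=sinΔλ·cosφ2=-0.82362432, x=cosφ1·sinφ2-sinφ1·cosφ2·cosΔλ=0.32654230; θ=atan2(y, x)=-68.3732° <0 so +360° → 291.6268° ≈ 291.6°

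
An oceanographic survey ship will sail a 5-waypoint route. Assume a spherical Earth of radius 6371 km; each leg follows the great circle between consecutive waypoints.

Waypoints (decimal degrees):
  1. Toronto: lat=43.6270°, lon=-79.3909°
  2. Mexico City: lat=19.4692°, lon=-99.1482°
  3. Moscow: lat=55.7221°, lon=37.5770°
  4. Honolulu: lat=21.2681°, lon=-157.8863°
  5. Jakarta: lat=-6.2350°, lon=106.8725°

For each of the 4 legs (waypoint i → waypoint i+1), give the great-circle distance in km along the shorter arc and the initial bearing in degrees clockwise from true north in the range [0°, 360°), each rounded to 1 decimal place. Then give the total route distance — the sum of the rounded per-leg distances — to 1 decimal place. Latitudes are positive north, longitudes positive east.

Leg 1: dist=3255.7 km, bearing=220.7°
Leg 2: dist=10717.5 km, bearing=22.9°
Leg 3: dist=11330.2 km, bearing=14.7°
Leg 4: dist=10799.7 km, bearing=266.1°
Total: 36103.1 km

Leg 1: φ1=0.7614348, φ2=0.3398016, Δφ=-0.4216332, Δλ=-0.3448299 rad; a=sin²(Δφ/2)+cosφ1·cosφ2·sin²(Δλ/2)=0.0638762435; c=2·atan2(√a, √(1-a))=0.511017137; dist=6371·c=3255.690 ≈ 3255.7 km; running total=3255.7 km
Leg 1 bearing: y=sinΔλ·cosφ2=-0.31870796, x=cosφ1·sinφ2-sinφ1·cosφ2·cosΔλ=-0.37095756; θ=atan2(y, x)=-139.3325° <0 so +360° → 220.6675° ≈ 220.7°
Leg 2: φ1=0.3398016, φ2=0.9725341, Δφ=0.6327325, Δλ=2.3863049 rad; a=sin²(Δφ/2)+cosφ1·cosφ2·sin²(Δλ/2)=0.5555995222; c=2·atan2(√a, √(1-a))=1.682225823; dist=6371·c=10717.461 ≈ 10717.5 km; running total=13973.2 km
Leg 2 bearing: y=sinΔλ·cosφ2=0.38607763, x=cosφ1·sinφ2-sinφ1·cosφ2·cosΔλ=0.91573950; θ=atan2(y, x)=22.8604° ≈ 22.9°
Leg 3: φ1=0.9725341, φ2=0.3711984, Δφ=-0.6013357, Δλ=-3.4114782 rad; a=sin²(Δφ/2)+cosφ1·cosφ2·sin²(Δλ/2)=0.6030594601; c=2·atan2(√a, √(1-a))=1.778403371; dist=6371·c=11330.208 ≈ 11330.2 km; running total=25303.4 km
Leg 3 bearing: y=sinΔλ·cosφ2=0.24846241, x=cosφ1·sinφ2-sinφ1·cosφ2·cosΔλ=0.94645730; θ=atan2(y, x)=14.7093° ≈ 14.7°
Leg 4: φ1=0.3711984, φ2=-0.1088213, Δφ=-0.4800196, Δλ=4.6209128 rad; a=sin²(Δφ/2)+cosφ1·cosφ2·sin²(Δλ/2)=0.5620094112; c=2·atan2(√a, √(1-a))=1.695135285; dist=6371·c=10799.707 ≈ 10799.7 km; running total=36103.1 km
Leg 4 bearing: y=sinΔλ·cosφ2=-0.98992851, x=cosφ1·sinφ2-sinφ1·cosφ2·cosΔλ=-0.06827066; θ=atan2(y, x)=-93.9452° <0 so +360° → 266.0548° ≈ 266.1°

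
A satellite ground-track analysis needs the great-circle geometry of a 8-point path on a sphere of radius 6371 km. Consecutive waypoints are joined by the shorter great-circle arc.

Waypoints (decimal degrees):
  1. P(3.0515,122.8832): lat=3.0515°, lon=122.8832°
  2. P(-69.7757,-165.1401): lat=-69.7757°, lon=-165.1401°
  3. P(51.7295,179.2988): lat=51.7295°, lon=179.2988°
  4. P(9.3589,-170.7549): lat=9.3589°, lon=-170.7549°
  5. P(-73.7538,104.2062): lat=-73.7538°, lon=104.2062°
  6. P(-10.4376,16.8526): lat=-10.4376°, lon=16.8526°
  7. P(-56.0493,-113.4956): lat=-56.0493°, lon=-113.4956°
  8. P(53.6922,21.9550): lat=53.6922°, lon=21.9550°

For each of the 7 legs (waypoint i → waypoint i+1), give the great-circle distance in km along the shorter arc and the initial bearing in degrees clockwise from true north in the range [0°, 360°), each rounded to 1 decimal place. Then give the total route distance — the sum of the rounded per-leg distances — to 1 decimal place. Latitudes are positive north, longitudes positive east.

Leg 1: φ1=0.0532587, φ2=-1.2178157, Δφ=-1.2710744, Δλ=-5.0269549 rad; a=sin²(Δφ/2)+cosφ1·cosφ2·sin²(Δλ/2)=0.4715717401; c=2·atan2(√a, √(1-a))=1.513909129; dist=6371·c=9645.115 ≈ 9645.1 km; running total=9645.1 km
Leg 1 bearing: y=sinΔλ·cosφ2=0.32873315, x=cosφ1·sinφ2-sinφ1·cosφ2·cosΔλ=-0.94270984; θ=atan2(y, x)=160.7758° ≈ 160.8°
Leg 2: φ1=-1.2178157, φ2=0.9028501, Δφ=2.1206658, Δλ=6.0115929 rad; a=sin²(Δφ/2)+cosφ1·cosφ2·sin²(Δλ/2)=0.7652121837; c=2·atan2(√a, √(1-a))=2.129897405; dist=6371·c=13569.576 ≈ 13569.6 km; running total=23214.7 km
Leg 2 bearing: y=sinΔλ·cosφ2=-0.16615712, x=cosφ1·sinφ2-sinφ1·cosφ2·cosΔλ=0.83128924; θ=atan2(y, x)=-11.3033° <0 so +360° → 348.6967° ≈ 348.7°
Leg 3: φ1=0.9028501, φ2=0.1633436, Δφ=-0.7395065, Δλ=-6.1095896 rad; a=sin²(Δφ/2)+cosφ1·cosφ2·sin²(Δλ/2)=0.1351920006; c=2·atan2(√a, √(1-a))=0.753036067; dist=6371·c=4797.593 ≈ 4797.6 km; running total=28012.3 km
Leg 3 bearing: y=sinΔλ·cosφ2=0.17042597, x=cosφ1·sinφ2-sinφ1·cosφ2·cosΔλ=-0.66228052; θ=atan2(y, x)=165.5691° ≈ 165.6°
Leg 4: φ1=0.1633436, φ2=-1.2872466, Δφ=-1.4505903, Δλ=4.7989765 rad; a=sin²(Δφ/2)+cosφ1·cosφ2·sin²(Δλ/2)=0.5661263654; c=2·atan2(√a, √(1-a))=1.703437658; dist=6371·c=10852.601 ≈ 10852.6 km; running total=38864.9 km
Leg 4 bearing: y=sinΔλ·cosφ2=-0.27871724, x=cosφ1·sinφ2-sinφ1·cosφ2·cosΔλ=-0.95122338; θ=atan2(y, x)=-163.6689° <0 so +360° → 196.3311° ≈ 196.3°
Leg 5: φ1=-1.2872466, φ2=-0.1821705, Δφ=1.1050762, Δλ=-1.5246079 rad; a=sin²(Δφ/2)+cosφ1·cosφ2·sin²(Δλ/2)=0.4066830240; c=2·atan2(√a, √(1-a))=1.383061552; dist=6371·c=8811.485 ≈ 8811.5 km; running total=47676.4 km
Leg 5 bearing: y=sinΔλ·cosφ2=-0.98240395, x=cosφ1·sinφ2-sinφ1·cosφ2·cosΔλ=-0.00708882; θ=atan2(y, x)=-90.4134° <0 so +360° → 269.5866° ≈ 269.6°
Leg 6: φ1=-0.1821705, φ2=-0.9782448, Δφ=-0.7960743, Δλ=-2.2750053 rad; a=sin²(Δφ/2)+cosφ1·cosφ2·sin²(Δλ/2)=0.6026572459; c=2·atan2(√a, √(1-a))=1.777581361; dist=6371·c=11324.971 ≈ 11325.0 km; running total=59001.4 km
Leg 6 bearing: y=sinΔλ·cosφ2=-0.42563049, x=cosφ1·sinφ2-sinφ1·cosφ2·cosΔλ=-0.88129714; θ=atan2(y, x)=-154.2214° <0 so +360° → 205.7786° ≈ 205.8°
Leg 7: φ1=-0.9782448, φ2=0.9371057, Δφ=1.9153505, Δλ=2.3640589 rad; a=sin²(Δφ/2)+cosφ1·cosφ2·sin²(Δλ/2)=0.9520646114; c=2·atan2(√a, √(1-a))=2.700133579; dist=6371·c=17202.551 ≈ 17202.6 km; running total=76204.0 km
Leg 7 bearing: y=sinΔλ·cosφ2=0.41538840, x=cosφ1·sinφ2-sinφ1·cosφ2·cosΔλ=0.10001414; θ=atan2(y, x)=76.4624° ≈ 76.5°

Leg 1: dist=9645.1 km, bearing=160.8°
Leg 2: dist=13569.6 km, bearing=348.7°
Leg 3: dist=4797.6 km, bearing=165.6°
Leg 4: dist=10852.6 km, bearing=196.3°
Leg 5: dist=8811.5 km, bearing=269.6°
Leg 6: dist=11325.0 km, bearing=205.8°
Leg 7: dist=17202.6 km, bearing=76.5°
Total: 76204.0 km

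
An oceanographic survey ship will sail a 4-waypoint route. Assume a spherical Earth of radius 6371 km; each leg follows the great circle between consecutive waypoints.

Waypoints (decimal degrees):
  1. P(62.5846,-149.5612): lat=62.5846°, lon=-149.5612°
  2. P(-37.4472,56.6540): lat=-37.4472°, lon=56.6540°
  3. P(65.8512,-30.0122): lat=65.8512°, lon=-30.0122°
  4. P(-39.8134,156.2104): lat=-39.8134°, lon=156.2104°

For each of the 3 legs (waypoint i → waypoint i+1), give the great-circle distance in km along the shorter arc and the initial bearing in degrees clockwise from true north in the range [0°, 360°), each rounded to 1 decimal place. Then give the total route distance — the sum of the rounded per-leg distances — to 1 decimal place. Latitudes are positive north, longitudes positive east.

Leg 1: φ1=1.0923073, φ2=-0.6535769, Δφ=-1.7458843, Δλ=3.5991342 rad; a=sin²(Δφ/2)+cosφ1·cosφ2·sin²(Δλ/2)=0.9338459169; c=2·atan2(√a, √(1-a))=2.621336420; dist=6371·c=16700.534 ≈ 16700.5 km; running total=16700.5 km
Leg 1 bearing: y=sinΔλ·cosφ2=-0.35070664, x=cosφ1·sinφ2-sinφ1·cosφ2·cosΔλ=0.35230063; θ=atan2(y, x)=-44.8701° <0 so +360° → 315.1299° ≈ 315.1°
Leg 2: φ1=-0.6535769, φ2=1.1493203, Δφ=1.8028972, Δλ=-1.5126105 rad; a=sin²(Δφ/2)+cosφ1·cosφ2·sin²(Δλ/2)=0.7679655456; c=2·atan2(√a, √(1-a))=2.136406535; dist=6371·c=13611.046 ≈ 13611.0 km; running total=30311.5 km
Leg 2 bearing: y=sinΔλ·cosφ2=-0.40841545, x=cosφ1·sinφ2-sinφ1·cosφ2·cosΔλ=0.73890100; θ=atan2(y, x)=-28.9309° <0 so +360° → 331.0691° ≈ 331.1°
Leg 3: φ1=1.1493203, φ2=-0.6948749, Δφ=-1.8441952, Δλ=3.2501975 rad; a=sin²(Δφ/2)+cosφ1·cosφ2·sin²(Δλ/2)=0.9483265871; c=2·atan2(√a, √(1-a))=2.682947540; dist=6371·c=17093.059 ≈ 17093.1 km; running total=47404.6 km
Leg 3 bearing: y=sinΔλ·cosφ2=-0.08325916, x=cosφ1·sinφ2-sinφ1·cosφ2·cosΔλ=0.43483445; θ=atan2(y, x)=-10.8394° <0 so +360° → 349.1606° ≈ 349.2°

Leg 1: dist=16700.5 km, bearing=315.1°
Leg 2: dist=13611.0 km, bearing=331.1°
Leg 3: dist=17093.1 km, bearing=349.2°
Total: 47404.6 km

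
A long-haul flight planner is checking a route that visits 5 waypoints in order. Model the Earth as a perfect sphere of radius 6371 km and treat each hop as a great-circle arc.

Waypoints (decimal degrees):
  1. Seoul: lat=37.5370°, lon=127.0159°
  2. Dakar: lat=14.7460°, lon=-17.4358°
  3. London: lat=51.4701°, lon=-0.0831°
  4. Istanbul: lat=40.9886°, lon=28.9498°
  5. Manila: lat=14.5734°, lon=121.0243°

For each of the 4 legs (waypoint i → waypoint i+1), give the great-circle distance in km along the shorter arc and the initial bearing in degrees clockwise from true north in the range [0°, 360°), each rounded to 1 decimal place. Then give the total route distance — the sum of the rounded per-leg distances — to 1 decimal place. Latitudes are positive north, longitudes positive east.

Leg 1: φ1=0.6551442, φ2=0.2573663, Δφ=-0.3977780, Δλ=-2.5211578 rad; a=sin²(Δφ/2)+cosφ1·cosφ2·sin²(Δλ/2)=0.7344209834; c=2·atan2(√a, √(1-a))=2.058775591; dist=6371·c=13116.459 ≈ 13116.5 km; running total=13116.5 km
Leg 1 bearing: y=sinΔλ·cosφ2=-0.56224025, x=cosφ1·sinφ2-sinφ1·cosφ2·cosΔλ=0.68122912; θ=atan2(y, x)=-39.5340° <0 so +360° → 320.4660° ≈ 320.5°
Leg 2: φ1=0.2573663, φ2=0.8983227, Δφ=0.6409565, Δλ=0.3028617 rad; a=sin²(Δφ/2)+cosφ1·cosφ2·sin²(Δλ/2)=0.1129465957; c=2·atan2(√a, √(1-a))=0.685493374; dist=6371·c=4367.278 ≈ 4367.3 km; running total=17483.8 km
Leg 2 bearing: y=sinΔλ·cosφ2=0.18578860, x=cosφ1·sinφ2-sinφ1·cosφ2·cosΔλ=0.60517869; θ=atan2(y, x)=17.0664° ≈ 17.1°
Leg 3: φ1=0.8983227, φ2=0.7153860, Δφ=-0.1829367, Δλ=0.5067197 rad; a=sin²(Δφ/2)+cosφ1·cosφ2·sin²(Δλ/2)=0.0378859942; c=2·atan2(√a, √(1-a))=0.391787459; dist=6371·c=2496.078 ≈ 2496.1 km; running total=19979.9 km
Leg 3 bearing: y=sinΔλ·cosφ2=0.36633278, x=cosφ1·sinφ2-sinφ1·cosφ2·cosΔλ=-0.10771666; θ=atan2(y, x)=106.3855° ≈ 106.4°
Leg 4: φ1=0.7153860, φ2=0.2543538, Δφ=-0.4610322, Δλ=1.6070032 rad; a=sin²(Δφ/2)+cosφ1·cosφ2·sin²(Δλ/2)=0.4307027269; c=2·atan2(√a, √(1-a))=1.431754203; dist=6371·c=9121.706 ≈ 9121.7 km; running total=29101.6 km
Leg 4 bearing: y=sinΔλ·cosφ2=0.96719178, x=cosφ1·sinφ2-sinφ1·cosφ2·cosΔλ=0.21291221; θ=atan2(y, x)=77.5852° ≈ 77.6°

Leg 1: dist=13116.5 km, bearing=320.5°
Leg 2: dist=4367.3 km, bearing=17.1°
Leg 3: dist=2496.1 km, bearing=106.4°
Leg 4: dist=9121.7 km, bearing=77.6°
Total: 29101.6 km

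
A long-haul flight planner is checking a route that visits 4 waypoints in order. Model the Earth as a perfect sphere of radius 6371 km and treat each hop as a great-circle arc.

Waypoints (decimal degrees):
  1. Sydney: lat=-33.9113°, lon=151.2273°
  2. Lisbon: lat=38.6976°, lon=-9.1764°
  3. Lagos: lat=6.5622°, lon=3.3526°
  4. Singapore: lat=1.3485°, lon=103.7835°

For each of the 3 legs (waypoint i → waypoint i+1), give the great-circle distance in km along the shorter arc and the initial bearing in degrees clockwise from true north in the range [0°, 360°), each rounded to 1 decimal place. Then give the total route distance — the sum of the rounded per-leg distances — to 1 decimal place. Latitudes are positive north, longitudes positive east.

Leg 1: dist=18184.4 km, bearing=292.5°
Leg 2: dist=3788.7 km, bearing=157.4°
Leg 3: dist=11142.0 km, bearing=87.4°
Total: 33115.1 km

Leg 1: φ1=-0.5918638, φ2=0.6754005, Δφ=1.2672644, Δλ=-2.7995727 rad; a=sin²(Δφ/2)+cosφ1·cosφ2·sin²(Δλ/2)=0.9794986621; c=2·atan2(√a, √(1-a))=2.854239269; dist=6371·c=18184.358 ≈ 18184.4 km; running total=18184.4 km
Leg 1 bearing: y=sinΔλ·cosφ2=-0.26175791, x=cosφ1·sinφ2-sinφ1·cosφ2·cosΔλ=0.10865969; θ=atan2(y, x)=-67.4559° <0 so +360° → 292.5441° ≈ 292.5°
Leg 2: φ1=0.6754005, φ2=0.1145320, Δφ=-0.5608685, Δλ=0.2186723 rad; a=sin²(Δφ/2)+cosφ1·cosφ2·sin²(Δλ/2)=0.0858351659; c=2·atan2(√a, √(1-a))=0.594676700; dist=6371·c=3788.685 ≈ 3788.7 km; running total=21973.1 km
Leg 2 bearing: y=sinΔλ·cosφ2=0.21551247, x=cosφ1·sinφ2-sinφ1·cosφ2·cosΔλ=-0.51713087; θ=atan2(y, x)=157.3762° ≈ 157.4°
Leg 3: φ1=0.1145320, φ2=0.0235358, Δφ=-0.0909962, Δλ=1.7528499 rad; a=sin²(Δφ/2)+cosφ1·cosφ2·sin²(Δλ/2)=0.5885620615; c=2·atan2(√a, √(1-a))=1.748859926; dist=6371·c=11141.987 ≈ 11142.0 km; running total=33115.1 km
Leg 3 bearing: y=sinΔλ·cosφ2=0.98320160, x=cosφ1·sinφ2-sinφ1·cosφ2·cosΔλ=0.04406434; θ=atan2(y, x)=87.4339° ≈ 87.4°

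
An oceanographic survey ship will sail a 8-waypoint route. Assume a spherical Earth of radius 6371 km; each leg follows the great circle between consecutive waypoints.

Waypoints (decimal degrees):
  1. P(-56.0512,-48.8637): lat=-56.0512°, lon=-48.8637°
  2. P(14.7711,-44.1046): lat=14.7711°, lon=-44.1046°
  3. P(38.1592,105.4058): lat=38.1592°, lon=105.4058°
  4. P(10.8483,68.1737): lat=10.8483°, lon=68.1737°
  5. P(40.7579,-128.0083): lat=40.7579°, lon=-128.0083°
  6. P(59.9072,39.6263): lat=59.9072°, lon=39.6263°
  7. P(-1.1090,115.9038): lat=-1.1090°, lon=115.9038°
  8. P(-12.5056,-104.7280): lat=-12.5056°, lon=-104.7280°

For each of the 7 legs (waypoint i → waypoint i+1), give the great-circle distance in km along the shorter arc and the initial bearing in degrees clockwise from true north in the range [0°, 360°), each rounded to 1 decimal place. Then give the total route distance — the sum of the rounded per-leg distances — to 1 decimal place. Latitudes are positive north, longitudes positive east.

Leg 1: dist=7887.6 km, bearing=4.9°
Leg 2: dist=13326.1 km, bearing=27.4°
Leg 3: dist=4783.4 km, bearing=240.6°
Leg 4: dist=14040.6 km, bearing=15.2°
Leg 5: dist=8764.5 km, bearing=6.3°
Leg 6: dist=9355.5 km, bearing=102.5°
Leg 7: dist=15282.7 km, bearing=110.0°
Total: 73440.4 km

Leg 1: φ1=-0.9782780, φ2=0.2578043, Δφ=1.2360823, Δλ=0.0830620 rad; a=sin²(Δφ/2)+cosφ1·cosφ2·sin²(Δλ/2)=0.3366813309; c=2·atan2(√a, √(1-a))=1.238052758; dist=6371·c=7887.634 ≈ 7887.6 km; running total=7887.6 km
Leg 1 bearing: y=sinΔλ·cosφ2=0.08022462, x=cosφ1·sinφ2-sinφ1·cosφ2·cosΔλ=0.94173885; θ=atan2(y, x)=4.8691° ≈ 4.9°
Leg 2: φ1=0.2578043, φ2=0.6660037, Δφ=0.4081994, Δλ=2.6094487 rad; a=sin²(Δφ/2)+cosφ1·cosφ2·sin²(Δλ/2)=0.7488255959; c=2·atan2(√a, √(1-a))=2.091685049; dist=6371·c=13326.125 ≈ 13326.1 km; running total=21213.7 km
Leg 2 bearing: y=sinΔλ·cosφ2=0.39895294, x=cosφ1·sinφ2-sinφ1·cosφ2·cosΔλ=0.77018169; θ=atan2(y, x)=27.3841° ≈ 27.4°
Leg 3: φ1=0.6660037, φ2=0.1893386, Δφ=-0.4766651, Δλ=-0.6498227 rad; a=sin²(Δφ/2)+cosφ1·cosφ2·sin²(Δλ/2)=0.1344302437; c=2·atan2(√a, √(1-a))=0.750805586; dist=6371·c=4783.382 ≈ 4783.4 km; running total=25997.1 km
Leg 3 bearing: y=sinΔλ·cosφ2=-0.59423248, x=cosφ1·sinφ2-sinφ1·cosφ2·cosΔλ=-0.33514590; θ=atan2(y, x)=-119.4229° <0 so +360° → 240.5771° ≈ 240.6°
Leg 4: φ1=0.1893386, φ2=0.7113596, Δφ=0.5220210, Δλ=-3.4240218 rad; a=sin²(Δφ/2)+cosφ1·cosφ2·sin²(Δλ/2)=0.7957945511; c=2·atan2(√a, √(1-a))=2.203824750; dist=6371·c=14040.567 ≈ 14040.6 km; running total=40037.7 km
Leg 4 bearing: y=sinΔλ·cosφ2=0.21110025, x=cosφ1·sinφ2-sinφ1·cosφ2·cosΔλ=0.77811247; θ=atan2(y, x)=15.1789° ≈ 15.2°
Leg 5: φ1=0.7113596, φ2=1.0455779, Δφ=0.3342183, Δλ=2.9257757 rad; a=sin²(Δφ/2)+cosφ1·cosφ2·sin²(Δλ/2)=0.4030606372; c=2·atan2(√a, √(1-a))=1.375681968; dist=6371·c=8764.470 ≈ 8764.5 km; running total=48802.2 km
Leg 5 bearing: y=sinΔλ·cosφ2=0.10737298, x=cosφ1·sinφ2-sinφ1·cosφ2·cosΔλ=0.97513183; θ=atan2(y, x)=6.2836° ≈ 6.3°
Leg 6: φ1=1.0455779, φ2=-0.0193557, Δφ=-1.0649336, Δλ=1.3312935 rad; a=sin²(Δφ/2)+cosφ1·cosφ2·sin²(Δλ/2)=0.4489128269; c=2·atan2(√a, √(1-a))=1.468443364; dist=6371·c=9355.453 ≈ 9355.5 km; running total=58157.7 km
Leg 6 bearing: y=sinΔλ·cosφ2=0.97127407, x=cosφ1·sinφ2-sinφ1·cosφ2·cosΔλ=-0.21491181; θ=atan2(y, x)=102.4767° ≈ 102.5°
Leg 7: φ1=-0.0193557, φ2=-0.2182639, Δφ=-0.1989082, Δλ=-3.8507513 rad; a=sin²(Δφ/2)+cosφ1·cosφ2·sin²(Δλ/2)=0.8682875186; c=2·atan2(√a, √(1-a))=2.398788775; dist=6371·c=15282.683 ≈ 15282.7 km; running total=73440.4 km
Leg 7 bearing: y=sinΔλ·cosφ2=0.63574581, x=cosφ1·sinφ2-sinφ1·cosφ2·cosΔλ=-0.23083431; θ=atan2(y, x)=109.9556° ≈ 110.0°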